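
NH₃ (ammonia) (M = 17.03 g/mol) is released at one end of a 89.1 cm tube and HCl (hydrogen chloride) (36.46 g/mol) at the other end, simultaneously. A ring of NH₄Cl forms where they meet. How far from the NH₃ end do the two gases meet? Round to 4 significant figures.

In equal time, each gas travels a distance ∝ its rate ∝ 1/√M, so d_NH₃/d_HCl = √(M_HCl/M_NH₃) = √(36.46/17.03) = 1.463.
With d_NH₃ + d_HCl = 89.1 cm, d_HCl = 89.1/(1 + 1.463) = 36.17 cm.
d_NH₃ = 89.1 − 36.17 = 52.93 cm.

52.93 cm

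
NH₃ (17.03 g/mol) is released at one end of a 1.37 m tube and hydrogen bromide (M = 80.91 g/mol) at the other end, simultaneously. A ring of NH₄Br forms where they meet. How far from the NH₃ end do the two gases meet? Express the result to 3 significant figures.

Distances travelled in equal time are proportional to diffusion rates, so d_NH₃/d_HBr = √(M_HBr/M_NH₃) = √(80.91/17.03) = 2.180.
With d_NH₃ + d_HBr = 1.37 m, d_HBr = 1.37/(1 + 2.180) = 0.4309 m.
d_NH₃ = 1.37 − 0.4309 = 0.939 m.

0.939 m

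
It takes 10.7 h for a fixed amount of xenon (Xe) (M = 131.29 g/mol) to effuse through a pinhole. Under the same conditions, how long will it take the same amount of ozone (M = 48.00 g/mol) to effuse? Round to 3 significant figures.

6.47 h

From Graham's law, t_O₃/t_Xe = √(M_O₃/M_Xe) = √(48.00/131.29) = √0.3656 = 0.6047.
So the time for O₃ is 10.7 × 0.6047 = 6.47 h.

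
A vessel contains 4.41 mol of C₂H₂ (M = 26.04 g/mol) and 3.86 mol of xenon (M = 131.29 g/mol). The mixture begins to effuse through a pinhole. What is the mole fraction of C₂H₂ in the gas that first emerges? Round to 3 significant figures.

0.720

Each component's effusion rate ∝ (its partial pressure)·(1/√M) ∝ n_i/√M_i.
Mole fraction of C₂H₂ in the effusate = (n_C₂H₂/√M_C₂H₂) / (n_C₂H₂/√M_C₂H₂ + n_Xe/√M_Xe)
= (4.41/√26.04) / (4.41/√26.04 + 3.86/√131.29) = 0.8642/(0.8642 + 0.3369) = 0.720.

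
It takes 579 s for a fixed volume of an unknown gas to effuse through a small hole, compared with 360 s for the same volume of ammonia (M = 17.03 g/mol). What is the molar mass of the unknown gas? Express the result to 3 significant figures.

44.1 g/mol

Graham's law gives t_X/t_NH₃ = √(M_X/M_NH₃).
579/360 = 1.608 = √(M_X/17.03)
M_X = 17.03 × 1.608² = 17.03 × 2.587 = 44.1 g/mol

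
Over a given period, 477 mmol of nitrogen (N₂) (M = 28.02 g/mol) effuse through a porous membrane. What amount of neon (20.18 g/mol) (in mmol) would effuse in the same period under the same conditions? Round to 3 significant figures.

Graham's law gives rate_Ne/rate_N₂ = √(M_N₂/M_Ne) = √(28.02/20.18) = √1.389 = 1.178.
So the amount for Ne is 477 × 1.178 = 562 mmol.

562 mmol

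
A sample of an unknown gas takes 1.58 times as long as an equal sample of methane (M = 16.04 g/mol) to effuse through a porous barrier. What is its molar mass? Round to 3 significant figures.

40.0 g/mol

Using Graham's law: t_X/t_CH₄ = √(M_X/M_CH₄).
1.58 = √(M_X/16.04)
M_X = 16.04 × 1.58² = 16.04 × 2.496 = 40.0 g/mol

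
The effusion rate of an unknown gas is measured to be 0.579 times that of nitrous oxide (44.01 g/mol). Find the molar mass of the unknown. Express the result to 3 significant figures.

Since effusion rate ∝ 1/√M, rate_X/rate_N₂O = √(M_N₂O/M_X).
0.579 = √(44.01/M_X)
M_X = 44.01 / 0.579² = 44.01 / 0.3352 = 131 g/mol

131 g/mol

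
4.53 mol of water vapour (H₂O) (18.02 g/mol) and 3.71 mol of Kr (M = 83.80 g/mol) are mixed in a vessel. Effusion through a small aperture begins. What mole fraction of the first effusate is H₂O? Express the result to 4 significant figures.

Rate_i ∝ x_i/√M_i (Graham's law weighted by mole fraction), so the effusate composition follows n_i/√M_i.
Mole fraction of H₂O in the effusate = (n_H₂O/√M_H₂O) / (n_H₂O/√M_H₂O + n_Kr/√M_Kr)
= (4.53/√18.02) / (4.53/√18.02 + 3.71/√83.80) = 1.067/(1.067 + 0.4053) = 0.7248.

0.7248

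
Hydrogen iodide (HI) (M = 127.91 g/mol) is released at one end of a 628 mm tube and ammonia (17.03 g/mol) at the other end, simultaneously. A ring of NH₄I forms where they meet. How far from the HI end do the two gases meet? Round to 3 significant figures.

168 mm

The fronts meet when d_HI + d_NH₃ = L with d_HI/d_NH₃ = √(M_NH₃/M_HI) (Graham's law). Here √(M_NH₃/M_HI) = √(17.03/127.91) = 0.3649.
With d_HI + d_NH₃ = 628 mm, d_NH₃ = 628/(1 + 0.3649) = 460.1 mm.
d_HI = 628 − 460.1 = 168 mm.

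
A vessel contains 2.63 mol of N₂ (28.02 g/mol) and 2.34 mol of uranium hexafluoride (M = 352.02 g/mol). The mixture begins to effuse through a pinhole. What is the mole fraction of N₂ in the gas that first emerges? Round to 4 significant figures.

Each component's effusion rate ∝ (its partial pressure)·(1/√M) ∝ n_i/√M_i.
Mole fraction of N₂ in the effusate = (n_N₂/√M_N₂) / (n_N₂/√M_N₂ + n_UF₆/√M_UF₆)
= (2.63/√28.02) / (2.63/√28.02 + 2.34/√352.02) = 0.4968/(0.4968 + 0.1247) = 0.7993.

0.7993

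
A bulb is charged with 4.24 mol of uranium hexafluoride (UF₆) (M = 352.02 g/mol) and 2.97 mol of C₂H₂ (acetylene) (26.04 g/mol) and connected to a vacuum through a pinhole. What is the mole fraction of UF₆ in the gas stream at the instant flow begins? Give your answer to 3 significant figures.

Effusion rate of each component ∝ n_i/√M_i (partial pressure × 1/√M).
So x_UF₆ in the escaping gas = (n_UF₆/√M_UF₆) / Σ(n_i/√M_i)
= (4.24/√352.02) / (4.24/√352.02 + 2.97/√26.04) = 0.2260/(0.2260 + 0.5820) = 0.280.

0.280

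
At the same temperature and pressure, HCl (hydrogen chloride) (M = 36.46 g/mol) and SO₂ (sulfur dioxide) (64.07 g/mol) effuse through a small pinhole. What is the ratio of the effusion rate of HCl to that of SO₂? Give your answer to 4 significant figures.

1.326

From Graham's law, rate_HCl/rate_SO₂ = √(M_SO₂/M_HCl) = √(64.07/36.46) = √1.757 = 1.326.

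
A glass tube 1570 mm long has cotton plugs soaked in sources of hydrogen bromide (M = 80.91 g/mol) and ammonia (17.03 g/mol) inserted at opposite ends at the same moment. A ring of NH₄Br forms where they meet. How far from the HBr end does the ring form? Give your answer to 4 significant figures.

The fronts meet when d_HBr + d_NH₃ = L with d_HBr/d_NH₃ = √(M_NH₃/M_HBr) (Graham's law). Here √(M_NH₃/M_HBr) = √(17.03/80.91) = 0.4588.
With d_HBr + d_NH₃ = 1570 mm, d_NH₃ = 1570/(1 + 0.4588) = 1076 mm.
d_HBr = 1570 − 1076 = 493.8 mm.

493.8 mm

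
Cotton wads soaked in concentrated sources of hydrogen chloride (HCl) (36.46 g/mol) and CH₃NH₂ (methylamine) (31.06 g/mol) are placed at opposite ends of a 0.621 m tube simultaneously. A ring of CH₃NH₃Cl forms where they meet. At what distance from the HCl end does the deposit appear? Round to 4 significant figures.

0.2981 m

Distances travelled in equal time are proportional to diffusion rates, so d_HCl/d_CH₃NH₂ = √(M_CH₃NH₂/M_HCl) = √(31.06/36.46) = 0.9230.
With d_HCl + d_CH₃NH₂ = 0.621 m, d_CH₃NH₂ = 0.621/(1 + 0.9230) = 0.3229 m.
d_HCl = 0.621 − 0.3229 = 0.2981 m.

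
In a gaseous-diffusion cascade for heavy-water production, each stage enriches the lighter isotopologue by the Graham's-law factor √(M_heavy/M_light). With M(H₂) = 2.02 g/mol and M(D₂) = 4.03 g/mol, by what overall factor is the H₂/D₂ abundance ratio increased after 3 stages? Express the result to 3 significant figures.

Each stage multiplies the ratio by α = √(4.03/2.02), so after 3 stages the overall factor is α^3 = (4.03/2.02)^(3/2).
= 1.99505^(3/2) = 2.82.

2.82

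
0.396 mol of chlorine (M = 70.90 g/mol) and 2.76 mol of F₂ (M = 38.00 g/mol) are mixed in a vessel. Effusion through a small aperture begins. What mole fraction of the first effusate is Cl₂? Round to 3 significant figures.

The effusion rate of species i is ∝ p_i/√M_i ∝ n_i/√M_i.
x_Cl₂(eff) = (n_Cl₂/√M_Cl₂) / (n_Cl₂/√M_Cl₂ + n_F₂/√M_F₂)
= (0.396/√70.90) / (0.396/√70.90 + 2.76/√38.00) = 0.04703/(0.04703 + 0.4477) = 0.0951.

0.0951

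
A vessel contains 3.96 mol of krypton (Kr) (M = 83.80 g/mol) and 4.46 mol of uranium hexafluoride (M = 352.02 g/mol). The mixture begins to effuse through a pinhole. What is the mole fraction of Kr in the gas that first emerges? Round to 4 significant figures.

0.6454

The effusion rate of species i is ∝ p_i/√M_i ∝ n_i/√M_i.
So x_Kr in the escaping gas = (n_Kr/√M_Kr) / Σ(n_i/√M_i)
= (3.96/√83.80) / (3.96/√83.80 + 4.46/√352.02) = 0.4326/(0.4326 + 0.2377) = 0.6454.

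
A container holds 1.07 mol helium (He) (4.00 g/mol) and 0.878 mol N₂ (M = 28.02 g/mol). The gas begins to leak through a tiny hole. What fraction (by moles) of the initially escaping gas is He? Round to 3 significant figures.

Effusion rate of each component ∝ n_i/√M_i (partial pressure × 1/√M).
Mole fraction of He in the effusate = (n_He/√M_He) / (n_He/√M_He + n_N₂/√M_N₂)
= (1.07/√4.00) / (1.07/√4.00 + 0.878/√28.02) = 0.5350/(0.5350 + 0.1659) = 0.763.

0.763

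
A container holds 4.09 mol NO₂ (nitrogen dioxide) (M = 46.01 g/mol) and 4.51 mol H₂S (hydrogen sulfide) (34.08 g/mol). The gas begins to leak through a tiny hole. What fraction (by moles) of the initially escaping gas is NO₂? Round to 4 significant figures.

0.4384

The effusion rate of species i is ∝ p_i/√M_i ∝ n_i/√M_i.
x_NO₂(eff) = (n_NO₂/√M_NO₂) / (n_NO₂/√M_NO₂ + n_H₂S/√M_H₂S)
= (4.09/√46.01) / (4.09/√46.01 + 4.51/√34.08) = 0.6030/(0.6030 + 0.7726) = 0.4384.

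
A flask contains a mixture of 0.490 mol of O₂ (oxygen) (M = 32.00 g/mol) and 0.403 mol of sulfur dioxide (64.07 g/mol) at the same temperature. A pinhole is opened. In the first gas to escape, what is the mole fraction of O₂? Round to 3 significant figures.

Effusion rate of each component ∝ n_i/√M_i (partial pressure × 1/√M).
So x_O₂ in the escaping gas = (n_O₂/√M_O₂) / Σ(n_i/√M_i)
= (0.490/√32.00) / (0.490/√32.00 + 0.403/√64.07) = 0.08662/(0.08662 + 0.05035) = 0.632.

0.632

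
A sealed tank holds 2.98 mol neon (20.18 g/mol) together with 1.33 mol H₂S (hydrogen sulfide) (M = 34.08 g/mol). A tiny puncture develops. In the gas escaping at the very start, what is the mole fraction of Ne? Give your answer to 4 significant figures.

Each component's effusion rate ∝ (its partial pressure)·(1/√M) ∝ n_i/√M_i.
Mole fraction of Ne in the effusate = (n_Ne/√M_Ne) / (n_Ne/√M_Ne + n_H₂S/√M_H₂S)
= (2.98/√20.18) / (2.98/√20.18 + 1.33/√34.08) = 0.6634/(0.6634 + 0.2278) = 0.7444.

0.7444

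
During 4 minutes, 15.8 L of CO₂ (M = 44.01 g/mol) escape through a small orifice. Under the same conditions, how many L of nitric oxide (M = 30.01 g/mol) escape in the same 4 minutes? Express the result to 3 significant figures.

19.1 L

Since effusion rate ∝ 1/√M, rate_NO/rate_CO₂ = √(M_CO₂/M_NO) = √(44.01/30.01) = √1.467 = 1.211.
So the volume for NO is 15.8 × 1.211 = 19.1 L.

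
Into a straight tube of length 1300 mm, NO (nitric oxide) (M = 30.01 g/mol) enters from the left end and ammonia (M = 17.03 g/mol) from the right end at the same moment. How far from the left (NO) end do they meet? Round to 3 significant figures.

559 mm

Distances travelled in equal time are proportional to diffusion rates, so d_NO/d_NH₃ = √(M_NH₃/M_NO) = √(17.03/30.01) = 0.7533.
With d_NO + d_NH₃ = 1300 mm, d_NH₃ = 1300/(1 + 0.7533) = 741.5 mm.
d_NO = 1300 − 741.5 = 559 mm.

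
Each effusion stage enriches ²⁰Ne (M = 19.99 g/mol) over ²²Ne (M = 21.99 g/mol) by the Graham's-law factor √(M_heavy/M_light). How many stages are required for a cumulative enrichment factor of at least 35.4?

Per stage α = (21.99/19.99)^(1/2) = 1.10005^0.5, giving ln α = 0.04768.
Need α^N ≥ 35.4 ⇒ N ≥ ln(35.4) / ln α = 3.567 / 0.04768 = 74.81.
Rounding up, N = 75 stages.

75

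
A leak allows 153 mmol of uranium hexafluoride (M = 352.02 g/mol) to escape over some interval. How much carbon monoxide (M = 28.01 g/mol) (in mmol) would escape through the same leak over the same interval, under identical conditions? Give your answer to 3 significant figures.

542 mmol

From Graham's law, rate_CO/rate_UF₆ = √(M_UF₆/M_CO) = √(352.02/28.01) = √12.57 = 3.545.
So the amount for CO is 153 × 3.545 = 542 mmol.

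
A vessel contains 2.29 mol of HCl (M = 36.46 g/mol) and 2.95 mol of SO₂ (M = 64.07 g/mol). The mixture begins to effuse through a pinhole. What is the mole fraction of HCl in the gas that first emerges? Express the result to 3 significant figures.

The effusion rate of species i is ∝ p_i/√M_i ∝ n_i/√M_i.
Mole fraction of HCl in the effusate = (n_HCl/√M_HCl) / (n_HCl/√M_HCl + n_SO₂/√M_SO₂)
= (2.29/√36.46) / (2.29/√36.46 + 2.95/√64.07) = 0.3793/(0.3793 + 0.3685) = 0.507.

0.507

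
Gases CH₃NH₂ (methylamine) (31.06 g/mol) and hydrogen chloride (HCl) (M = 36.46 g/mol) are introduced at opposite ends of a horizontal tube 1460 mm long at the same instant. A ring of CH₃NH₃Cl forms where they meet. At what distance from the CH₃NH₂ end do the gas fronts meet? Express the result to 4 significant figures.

759.2 mm

Graham's law gives d_CH₃NH₂/d_HCl = rate_CH₃NH₂/rate_HCl = √(M_HCl/M_CH₃NH₂) = √(36.46/31.06) = 1.083.
With d_CH₃NH₂ + d_HCl = 1460 mm, d_HCl = 1460/(1 + 1.083) = 700.8 mm.
d_CH₃NH₂ = 1460 − 700.8 = 759.2 mm.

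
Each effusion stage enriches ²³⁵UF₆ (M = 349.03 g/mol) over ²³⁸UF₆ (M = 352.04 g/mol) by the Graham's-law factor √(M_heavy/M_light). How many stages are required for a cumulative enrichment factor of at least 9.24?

518

Single-stage factor α = √(352.04/349.03), so ln α = ½ ln(1.00862) = 0.004293.
Need α^N ≥ 9.24 ⇒ N ≥ ln(9.24) / ln α = 2.224 / 0.004293 = 517.89.
Minimum whole number of stages: N = 518.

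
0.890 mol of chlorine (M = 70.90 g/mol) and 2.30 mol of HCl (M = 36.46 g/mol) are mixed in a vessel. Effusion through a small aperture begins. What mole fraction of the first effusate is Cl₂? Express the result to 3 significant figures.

Effusion rate of each component ∝ n_i/√M_i (partial pressure × 1/√M).
Mole fraction of Cl₂ in the effusate = (n_Cl₂/√M_Cl₂) / (n_Cl₂/√M_Cl₂ + n_HCl/√M_HCl)
= (0.890/√70.90) / (0.890/√70.90 + 2.30/√36.46) = 0.1057/(0.1057 + 0.3809) = 0.217.

0.217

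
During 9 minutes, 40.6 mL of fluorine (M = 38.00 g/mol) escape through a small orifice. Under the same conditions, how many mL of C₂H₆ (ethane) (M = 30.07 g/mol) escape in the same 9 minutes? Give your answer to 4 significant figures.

45.64 mL

Using Graham's law: rate_C₂H₆/rate_F₂ = √(M_F₂/M_C₂H₆) = √(38.00/30.07) = √1.264 = 1.124.
So the volume for C₂H₆ is 40.6 × 1.124 = 45.64 mL.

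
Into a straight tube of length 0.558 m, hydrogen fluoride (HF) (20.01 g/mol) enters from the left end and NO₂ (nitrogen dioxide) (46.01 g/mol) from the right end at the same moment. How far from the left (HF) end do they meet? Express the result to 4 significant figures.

Distances travelled in equal time are proportional to diffusion rates, so d_HF/d_NO₂ = √(M_NO₂/M_HF) = √(46.01/20.01) = 1.516.
With d_HF + d_NO₂ = 0.558 m, d_NO₂ = 0.558/(1 + 1.516) = 0.2217 m.
d_HF = 0.558 − 0.2217 = 0.3363 m.

0.3363 m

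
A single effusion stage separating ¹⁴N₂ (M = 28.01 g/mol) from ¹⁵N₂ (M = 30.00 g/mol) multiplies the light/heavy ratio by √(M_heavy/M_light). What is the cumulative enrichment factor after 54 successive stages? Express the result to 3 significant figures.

The single-stage factor is √(M_heavy/M_light), so 54 stages give [√(30.00/28.01)]^54 = (30.00/28.01)^(54/2).
= 1.07105^27 = 6.38.

6.38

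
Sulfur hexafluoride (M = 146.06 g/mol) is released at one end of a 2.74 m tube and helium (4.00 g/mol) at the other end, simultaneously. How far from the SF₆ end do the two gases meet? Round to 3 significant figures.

Graham's law gives d_SF₆/d_He = rate_SF₆/rate_He = √(M_He/M_SF₆) = √(4.00/146.06) = 0.1655.
With d_SF₆ + d_He = 2.74 m, d_He = 2.74/(1 + 0.1655) = 2.351 m.
d_SF₆ = 2.74 − 2.351 = 0.389 m.

0.389 m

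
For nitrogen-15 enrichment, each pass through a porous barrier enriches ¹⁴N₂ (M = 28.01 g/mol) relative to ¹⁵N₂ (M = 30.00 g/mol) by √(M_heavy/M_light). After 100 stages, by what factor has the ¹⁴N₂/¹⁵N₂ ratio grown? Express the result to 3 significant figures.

Each stage multiplies the ratio by α = √(30.00/28.01), so after 100 stages the overall factor is α^100 = (30.00/28.01)^(100/2).
= 1.07105^50 = 30.9.

30.9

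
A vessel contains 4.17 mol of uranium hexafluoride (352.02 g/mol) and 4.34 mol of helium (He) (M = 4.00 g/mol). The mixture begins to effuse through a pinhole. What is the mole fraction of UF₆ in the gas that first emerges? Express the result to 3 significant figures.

Each component's effusion rate ∝ (its partial pressure)·(1/√M) ∝ n_i/√M_i.
So x_UF₆ in the escaping gas = (n_UF₆/√M_UF₆) / Σ(n_i/√M_i)
= (4.17/√352.02) / (4.17/√352.02 + 4.34/√4.00) = 0.2223/(0.2223 + 2.170) = 0.0929.

0.0929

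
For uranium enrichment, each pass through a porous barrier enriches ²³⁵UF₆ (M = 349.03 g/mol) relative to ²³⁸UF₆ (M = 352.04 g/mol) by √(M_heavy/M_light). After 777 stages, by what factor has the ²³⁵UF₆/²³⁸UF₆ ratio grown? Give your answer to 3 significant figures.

28.1

Each stage multiplies the ratio by α = √(352.04/349.03), so after 777 stages the overall factor is α^777 = (352.04/349.03)^(777/2).
= 1.00862^(777/2) = 28.1.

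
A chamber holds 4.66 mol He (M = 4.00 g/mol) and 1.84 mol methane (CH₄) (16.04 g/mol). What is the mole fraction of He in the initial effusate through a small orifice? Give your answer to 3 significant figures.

The effusion rate of species i is ∝ p_i/√M_i ∝ n_i/√M_i.
So x_He in the escaping gas = (n_He/√M_He) / Σ(n_i/√M_i)
= (4.66/√4.00) / (4.66/√4.00 + 1.84/√16.04) = 2.330/(2.330 + 0.4594) = 0.835.

0.835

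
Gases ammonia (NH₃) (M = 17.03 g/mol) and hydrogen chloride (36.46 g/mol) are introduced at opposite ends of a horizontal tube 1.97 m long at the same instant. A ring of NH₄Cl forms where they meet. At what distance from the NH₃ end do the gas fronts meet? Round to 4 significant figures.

1.170 m

Distances travelled in equal time are proportional to diffusion rates, so d_NH₃/d_HCl = √(M_HCl/M_NH₃) = √(36.46/17.03) = 1.463.
With d_NH₃ + d_HCl = 1.97 m, d_HCl = 1.97/(1 + 1.463) = 0.7998 m.
d_NH₃ = 1.97 − 0.7998 = 1.170 m.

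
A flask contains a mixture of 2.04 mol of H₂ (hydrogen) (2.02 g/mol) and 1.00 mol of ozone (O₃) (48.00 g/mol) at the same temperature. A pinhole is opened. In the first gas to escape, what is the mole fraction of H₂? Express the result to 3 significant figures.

0.909

Effusion rate of each component ∝ n_i/√M_i (partial pressure × 1/√M).
Mole fraction of H₂ in the effusate = (n_H₂/√M_H₂) / (n_H₂/√M_H₂ + n_O₃/√M_O₃)
= (2.04/√2.02) / (2.04/√2.02 + 1.00/√48.00) = 1.435/(1.435 + 0.1443) = 0.909.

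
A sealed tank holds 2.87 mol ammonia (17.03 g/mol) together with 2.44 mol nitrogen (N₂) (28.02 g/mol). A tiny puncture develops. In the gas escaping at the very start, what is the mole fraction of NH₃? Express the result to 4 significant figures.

Each component's effusion rate ∝ (its partial pressure)·(1/√M) ∝ n_i/√M_i.
Mole fraction of NH₃ in the effusate = (n_NH₃/√M_NH₃) / (n_NH₃/√M_NH₃ + n_N₂/√M_N₂)
= (2.87/√17.03) / (2.87/√17.03 + 2.44/√28.02) = 0.6955/(0.6955 + 0.4610) = 0.6014.

0.6014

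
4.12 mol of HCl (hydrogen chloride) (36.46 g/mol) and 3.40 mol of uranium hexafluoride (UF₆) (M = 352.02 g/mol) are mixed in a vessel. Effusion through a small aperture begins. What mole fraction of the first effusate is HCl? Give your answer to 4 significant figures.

Rate_i ∝ x_i/√M_i (Graham's law weighted by mole fraction), so the effusate composition follows n_i/√M_i.
Mole fraction of HCl in the effusate = (n_HCl/√M_HCl) / (n_HCl/√M_HCl + n_UF₆/√M_UF₆)
= (4.12/√36.46) / (4.12/√36.46 + 3.40/√352.02) = 0.6823/(0.6823 + 0.1812) = 0.7901.

0.7901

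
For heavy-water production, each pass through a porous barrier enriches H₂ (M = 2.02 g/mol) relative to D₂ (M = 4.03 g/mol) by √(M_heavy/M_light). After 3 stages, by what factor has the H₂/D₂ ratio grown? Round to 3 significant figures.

2.82

After 3 stages the ratio has grown by (√(4.03/2.02))^3 = (4.03/2.02)^(3/2).
= 1.99505^(3/2) = 2.82.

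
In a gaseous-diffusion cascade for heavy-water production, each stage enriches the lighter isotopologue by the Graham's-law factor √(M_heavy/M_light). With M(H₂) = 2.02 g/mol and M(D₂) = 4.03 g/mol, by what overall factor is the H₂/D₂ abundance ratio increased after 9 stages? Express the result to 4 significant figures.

22.38

Each stage multiplies the ratio by α = √(4.03/2.02), so after 9 stages the overall factor is α^9 = (4.03/2.02)^(9/2).
= 1.99505^(9/2) = 22.38.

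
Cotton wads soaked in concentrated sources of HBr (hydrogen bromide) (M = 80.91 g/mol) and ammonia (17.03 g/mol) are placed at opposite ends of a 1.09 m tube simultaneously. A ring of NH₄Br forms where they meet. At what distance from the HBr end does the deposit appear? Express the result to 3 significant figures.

The fronts meet when d_HBr + d_NH₃ = L with d_HBr/d_NH₃ = √(M_NH₃/M_HBr) (Graham's law). Here √(M_NH₃/M_HBr) = √(17.03/80.91) = 0.4588.
With d_HBr + d_NH₃ = 1.09 m, d_NH₃ = 1.09/(1 + 0.4588) = 0.7472 m.
d_HBr = 1.09 − 0.7472 = 0.343 m.

0.343 m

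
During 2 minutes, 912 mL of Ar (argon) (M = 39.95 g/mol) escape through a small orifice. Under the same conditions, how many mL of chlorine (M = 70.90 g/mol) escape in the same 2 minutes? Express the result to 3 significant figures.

Since effusion rate ∝ 1/√M, rate_Cl₂/rate_Ar = √(M_Ar/M_Cl₂) = √(39.95/70.90) = √0.5635 = 0.7506.
So the volume for Cl₂ is 912 × 0.7506 = 685 mL.

685 mL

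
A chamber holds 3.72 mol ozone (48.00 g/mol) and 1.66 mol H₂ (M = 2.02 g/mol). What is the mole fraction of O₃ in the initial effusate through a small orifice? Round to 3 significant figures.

0.315

Rate_i ∝ x_i/√M_i (Graham's law weighted by mole fraction), so the effusate composition follows n_i/√M_i.
Mole fraction of O₃ in the effusate = (n_O₃/√M_O₃) / (n_O₃/√M_O₃ + n_H₂/√M_H₂)
= (3.72/√48.00) / (3.72/√48.00 + 1.66/√2.02) = 0.5369/(0.5369 + 1.168) = 0.315.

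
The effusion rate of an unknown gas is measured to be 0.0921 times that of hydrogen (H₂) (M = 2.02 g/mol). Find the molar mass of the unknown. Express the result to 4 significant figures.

From Graham's law, rate_X/rate_H₂ = √(M_H₂/M_X).
0.0921 = √(2.02/M_X)
M_X = 2.02 / 0.0921² = 2.02 / 0.008482 = 238.1 g/mol

238.1 g/mol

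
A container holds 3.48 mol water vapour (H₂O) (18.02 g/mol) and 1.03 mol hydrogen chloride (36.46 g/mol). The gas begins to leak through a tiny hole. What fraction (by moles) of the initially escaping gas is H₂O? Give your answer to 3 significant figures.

Each component's effusion rate ∝ (its partial pressure)·(1/√M) ∝ n_i/√M_i.
x_H₂O(eff) = (n_H₂O/√M_H₂O) / (n_H₂O/√M_H₂O + n_HCl/√M_HCl)
= (3.48/√18.02) / (3.48/√18.02 + 1.03/√36.46) = 0.8198/(0.8198 + 0.1706) = 0.828.

0.828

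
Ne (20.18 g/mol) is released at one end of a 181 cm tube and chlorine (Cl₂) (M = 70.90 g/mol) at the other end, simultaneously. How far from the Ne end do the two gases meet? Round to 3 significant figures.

118 cm

The fronts meet when d_Ne + d_Cl₂ = L with d_Ne/d_Cl₂ = √(M_Cl₂/M_Ne) (Graham's law). Here √(M_Cl₂/M_Ne) = √(70.90/20.18) = 1.874.
With d_Ne + d_Cl₂ = 181 cm, d_Cl₂ = 181/(1 + 1.874) = 62.97 cm.
d_Ne = 181 − 62.97 = 118 cm.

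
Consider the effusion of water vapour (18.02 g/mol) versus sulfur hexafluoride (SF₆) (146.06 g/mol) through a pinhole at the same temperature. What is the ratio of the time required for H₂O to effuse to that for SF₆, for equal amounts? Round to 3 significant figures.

0.351

Since effusion rate ∝ 1/√M, t_H₂O/t_SF₆ = √(M_H₂O/M_SF₆) = √(18.02/146.06) = √0.1234 = 0.351.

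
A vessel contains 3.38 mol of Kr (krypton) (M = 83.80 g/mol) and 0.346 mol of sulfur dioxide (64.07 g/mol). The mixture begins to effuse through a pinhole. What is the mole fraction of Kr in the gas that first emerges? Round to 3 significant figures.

The effusion rate of species i is ∝ p_i/√M_i ∝ n_i/√M_i.
So x_Kr in the escaping gas = (n_Kr/√M_Kr) / Σ(n_i/√M_i)
= (3.38/√83.80) / (3.38/√83.80 + 0.346/√64.07) = 0.3692/(0.3692 + 0.04323) = 0.895.

0.895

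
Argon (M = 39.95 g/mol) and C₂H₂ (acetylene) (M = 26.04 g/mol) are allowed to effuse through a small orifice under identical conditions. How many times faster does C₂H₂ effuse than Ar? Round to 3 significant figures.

From Graham's law, rate_C₂H₂/rate_Ar = √(M_Ar/M_C₂H₂) = √(39.95/26.04) = √1.534 = 1.24.

1.24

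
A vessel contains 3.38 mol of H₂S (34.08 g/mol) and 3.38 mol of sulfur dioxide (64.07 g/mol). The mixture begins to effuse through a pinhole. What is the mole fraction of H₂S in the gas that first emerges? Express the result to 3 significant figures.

0.578

Each component's effusion rate ∝ (its partial pressure)·(1/√M) ∝ n_i/√M_i.
Mole fraction of H₂S in the effusate = (n_H₂S/√M_H₂S) / (n_H₂S/√M_H₂S + n_SO₂/√M_SO₂)
= (3.38/√34.08) / (3.38/√34.08 + 3.38/√64.07) = 0.5790/(0.5790 + 0.4223) = 0.578.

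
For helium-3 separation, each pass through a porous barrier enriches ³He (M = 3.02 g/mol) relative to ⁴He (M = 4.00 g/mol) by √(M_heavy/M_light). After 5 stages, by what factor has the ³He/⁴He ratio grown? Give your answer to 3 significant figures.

Overall factor = α^5 with α = √(4.00/3.02), i.e. (4.00/3.02)^(5/2).
= 1.32450^(5/2) = 2.02.

2.02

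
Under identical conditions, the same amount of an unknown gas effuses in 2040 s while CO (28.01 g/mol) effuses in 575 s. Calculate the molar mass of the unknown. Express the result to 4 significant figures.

352.6 g/mol

Using Graham's law: t_X/t_CO = √(M_X/M_CO).
2040/575 = 3.548 = √(M_X/28.01)
M_X = 28.01 × 3.548² = 28.01 × 12.59 = 352.6 g/mol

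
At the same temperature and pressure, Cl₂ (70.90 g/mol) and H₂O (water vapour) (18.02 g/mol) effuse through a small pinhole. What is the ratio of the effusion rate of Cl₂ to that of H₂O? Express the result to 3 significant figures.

0.504

Since effusion rate ∝ 1/√M, rate_Cl₂/rate_H₂O = √(M_H₂O/M_Cl₂) = √(18.02/70.90) = √0.2542 = 0.504.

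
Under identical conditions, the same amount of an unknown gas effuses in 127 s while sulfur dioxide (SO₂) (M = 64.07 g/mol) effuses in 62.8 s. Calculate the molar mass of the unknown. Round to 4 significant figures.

Since effusion rate ∝ 1/√M, t_X/t_SO₂ = √(M_X/M_SO₂).
127/62.8 = 2.022 = √(M_X/64.07)
M_X = 64.07 × 2.022² = 64.07 × 4.090 = 262.0 g/mol

262.0 g/mol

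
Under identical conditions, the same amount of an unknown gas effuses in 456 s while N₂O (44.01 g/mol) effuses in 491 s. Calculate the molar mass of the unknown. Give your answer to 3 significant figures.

38.0 g/mol

Since effusion rate ∝ 1/√M, t_X/t_N₂O = √(M_X/M_N₂O).
456/491 = 0.9287 = √(M_X/44.01)
M_X = 44.01 × 0.9287² = 44.01 × 0.8625 = 38.0 g/mol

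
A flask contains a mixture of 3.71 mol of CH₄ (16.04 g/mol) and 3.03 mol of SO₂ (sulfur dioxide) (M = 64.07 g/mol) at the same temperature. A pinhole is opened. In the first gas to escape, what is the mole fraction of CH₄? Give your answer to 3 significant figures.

0.710

Effusion rate of each component ∝ n_i/√M_i (partial pressure × 1/√M).
Mole fraction of CH₄ in the effusate = (n_CH₄/√M_CH₄) / (n_CH₄/√M_CH₄ + n_SO₂/√M_SO₂)
= (3.71/√16.04) / (3.71/√16.04 + 3.03/√64.07) = 0.9263/(0.9263 + 0.3785) = 0.710.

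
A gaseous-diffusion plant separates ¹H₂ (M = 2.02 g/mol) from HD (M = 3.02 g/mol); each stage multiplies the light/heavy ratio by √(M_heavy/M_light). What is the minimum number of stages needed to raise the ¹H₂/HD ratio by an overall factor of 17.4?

Per stage α = (3.02/2.02)^(1/2) = 1.49505^0.5, giving ln α = 0.2011.
Need α^N ≥ 17.4 ⇒ N ≥ ln(17.4) / ln α = 2.856 / 0.2011 = 14.21.
So at least 15 stages are needed.

15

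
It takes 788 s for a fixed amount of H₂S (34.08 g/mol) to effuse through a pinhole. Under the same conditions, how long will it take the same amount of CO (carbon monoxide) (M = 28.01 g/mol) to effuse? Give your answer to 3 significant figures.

714 s

By Graham's law, t_CO/t_H₂S = √(M_CO/M_H₂S) = √(28.01/34.08) = √0.8219 = 0.9066.
So the time for CO is 788 × 0.9066 = 714 s.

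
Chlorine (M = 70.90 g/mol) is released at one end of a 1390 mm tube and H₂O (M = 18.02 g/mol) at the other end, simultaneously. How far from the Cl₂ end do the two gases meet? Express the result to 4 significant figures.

465.9 mm

Distances travelled in equal time are proportional to diffusion rates, so d_Cl₂/d_H₂O = √(M_H₂O/M_Cl₂) = √(18.02/70.90) = 0.5041.
With d_Cl₂ + d_H₂O = 1390 mm, d_H₂O = 1390/(1 + 0.5041) = 924.1 mm.
d_Cl₂ = 1390 − 924.1 = 465.9 mm.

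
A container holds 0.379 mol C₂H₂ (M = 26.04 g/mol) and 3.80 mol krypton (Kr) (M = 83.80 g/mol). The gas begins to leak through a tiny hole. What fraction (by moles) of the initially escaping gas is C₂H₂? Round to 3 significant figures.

0.152

Rate_i ∝ x_i/√M_i (Graham's law weighted by mole fraction), so the effusate composition follows n_i/√M_i.
So x_C₂H₂ in the escaping gas = (n_C₂H₂/√M_C₂H₂) / Σ(n_i/√M_i)
= (0.379/√26.04) / (0.379/√26.04 + 3.80/√83.80) = 0.07427/(0.07427 + 0.4151) = 0.152.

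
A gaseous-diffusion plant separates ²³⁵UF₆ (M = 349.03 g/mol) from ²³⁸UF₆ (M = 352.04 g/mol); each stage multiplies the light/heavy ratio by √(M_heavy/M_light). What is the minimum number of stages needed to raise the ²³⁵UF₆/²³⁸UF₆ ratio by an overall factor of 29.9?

792

With α = √(352.04/349.03) per stage, ln α = ½ ln(1.00862) = 0.004293.
Need α^N ≥ 29.9 ⇒ N ≥ ln(29.9) / ln α = 3.398 / 0.004293 = 791.40.
So at least 792 stages are needed.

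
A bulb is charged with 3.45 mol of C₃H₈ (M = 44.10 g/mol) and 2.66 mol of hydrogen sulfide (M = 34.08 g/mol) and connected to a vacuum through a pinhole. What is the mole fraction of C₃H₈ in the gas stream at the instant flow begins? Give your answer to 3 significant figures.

0.533

Each component's effusion rate ∝ (its partial pressure)·(1/√M) ∝ n_i/√M_i.
So x_C₃H₈ in the escaping gas = (n_C₃H₈/√M_C₃H₈) / Σ(n_i/√M_i)
= (3.45/√44.10) / (3.45/√44.10 + 2.66/√34.08) = 0.5195/(0.5195 + 0.4557) = 0.533.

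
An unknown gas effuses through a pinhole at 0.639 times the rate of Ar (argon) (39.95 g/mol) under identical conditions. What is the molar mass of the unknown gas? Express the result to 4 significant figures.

By Graham's law, rate_X/rate_Ar = √(M_Ar/M_X).
0.639 = √(39.95/M_X)
M_X = 39.95 / 0.639² = 39.95 / 0.4083 = 97.84 g/mol

97.84 g/mol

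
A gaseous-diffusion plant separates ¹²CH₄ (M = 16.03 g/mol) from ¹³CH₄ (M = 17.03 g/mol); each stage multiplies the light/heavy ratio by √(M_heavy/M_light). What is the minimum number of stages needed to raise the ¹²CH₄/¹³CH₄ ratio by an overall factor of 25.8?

108

Single-stage factor α = √(17.03/16.03), so ln α = ½ ln(1.06238) = 0.03026.
Need α^N ≥ 25.8 ⇒ N ≥ ln(25.8) / ln α = 3.250 / 0.03026 = 107.42.
Rounding up, N = 108 stages.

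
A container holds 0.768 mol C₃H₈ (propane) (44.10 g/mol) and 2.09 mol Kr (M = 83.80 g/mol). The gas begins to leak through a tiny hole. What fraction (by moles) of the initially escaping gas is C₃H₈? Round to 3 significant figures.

Each component's effusion rate ∝ (its partial pressure)·(1/√M) ∝ n_i/√M_i.
Mole fraction of C₃H₈ in the effusate = (n_C₃H₈/√M_C₃H₈) / (n_C₃H₈/√M_C₃H₈ + n_Kr/√M_Kr)
= (0.768/√44.10) / (0.768/√44.10 + 2.09/√83.80) = 0.1156/(0.1156 + 0.2283) = 0.336.

0.336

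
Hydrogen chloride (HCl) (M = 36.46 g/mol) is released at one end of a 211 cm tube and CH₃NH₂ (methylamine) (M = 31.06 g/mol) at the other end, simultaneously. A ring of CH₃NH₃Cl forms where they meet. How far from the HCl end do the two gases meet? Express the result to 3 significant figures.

101 cm

Graham's law gives d_HCl/d_CH₃NH₂ = rate_HCl/rate_CH₃NH₂ = √(M_CH₃NH₂/M_HCl) = √(31.06/36.46) = 0.9230.
With d_HCl + d_CH₃NH₂ = 211 cm, d_CH₃NH₂ = 211/(1 + 0.9230) = 109.7 cm.
d_HCl = 211 − 109.7 = 101 cm.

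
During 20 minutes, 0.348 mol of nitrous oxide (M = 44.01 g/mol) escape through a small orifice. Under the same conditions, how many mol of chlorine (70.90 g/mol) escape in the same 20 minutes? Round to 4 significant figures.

Graham's law gives rate_Cl₂/rate_N₂O = √(M_N₂O/M_Cl₂) = √(44.01/70.90) = √0.6207 = 0.7879.
So the amount for Cl₂ is 0.348 × 0.7879 = 0.2742 mol.

0.2742 mol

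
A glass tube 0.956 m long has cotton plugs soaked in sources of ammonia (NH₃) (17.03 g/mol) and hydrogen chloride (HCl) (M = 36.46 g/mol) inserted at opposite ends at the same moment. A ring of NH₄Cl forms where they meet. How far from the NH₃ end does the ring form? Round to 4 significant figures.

Distances travelled in equal time are proportional to diffusion rates, so d_NH₃/d_HCl = √(M_HCl/M_NH₃) = √(36.46/17.03) = 1.463.
With d_NH₃ + d_HCl = 0.956 m, d_HCl = 0.956/(1 + 1.463) = 0.3881 m.
d_NH₃ = 0.956 − 0.3881 = 0.5679 m.

0.5679 m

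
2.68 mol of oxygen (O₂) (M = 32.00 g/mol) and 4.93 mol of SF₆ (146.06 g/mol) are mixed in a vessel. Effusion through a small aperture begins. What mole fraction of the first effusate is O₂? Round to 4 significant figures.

0.5373

Each component's effusion rate ∝ (its partial pressure)·(1/√M) ∝ n_i/√M_i.
x_O₂(eff) = (n_O₂/√M_O₂) / (n_O₂/√M_O₂ + n_SF₆/√M_SF₆)
= (2.68/√32.00) / (2.68/√32.00 + 4.93/√146.06) = 0.4738/(0.4738 + 0.4079) = 0.5373.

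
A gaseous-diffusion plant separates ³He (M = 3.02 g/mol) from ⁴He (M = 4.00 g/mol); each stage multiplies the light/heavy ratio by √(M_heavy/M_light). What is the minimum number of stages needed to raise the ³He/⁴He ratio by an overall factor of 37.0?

26

With α = √(4.00/3.02) per stage, ln α = ½ ln(1.32450) = 0.1405.
Need α^N ≥ 37.0 ⇒ N ≥ ln(37.0) / ln α = 3.611 / 0.1405 = 25.70.
Minimum whole number of stages: N = 26.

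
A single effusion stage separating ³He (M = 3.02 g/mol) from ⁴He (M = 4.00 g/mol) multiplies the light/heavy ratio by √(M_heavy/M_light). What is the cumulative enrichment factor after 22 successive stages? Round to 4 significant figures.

After 22 stages the ratio has grown by (√(4.00/3.02))^22 = (4.00/3.02)^(22/2).
= 1.32450^11 = 22.01.

22.01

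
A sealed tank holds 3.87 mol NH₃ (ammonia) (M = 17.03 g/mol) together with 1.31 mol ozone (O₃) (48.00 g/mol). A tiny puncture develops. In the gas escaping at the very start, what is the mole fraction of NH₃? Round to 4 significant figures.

Rate_i ∝ x_i/√M_i (Graham's law weighted by mole fraction), so the effusate composition follows n_i/√M_i.
Mole fraction of NH₃ in the effusate = (n_NH₃/√M_NH₃) / (n_NH₃/√M_NH₃ + n_O₃/√M_O₃)
= (3.87/√17.03) / (3.87/√17.03 + 1.31/√48.00) = 0.9378/(0.9378 + 0.1891) = 0.8322.

0.8322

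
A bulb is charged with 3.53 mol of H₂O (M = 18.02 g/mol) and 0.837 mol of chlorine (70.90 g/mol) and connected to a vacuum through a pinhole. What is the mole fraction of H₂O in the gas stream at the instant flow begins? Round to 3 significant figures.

The effusion rate of species i is ∝ p_i/√M_i ∝ n_i/√M_i.
So x_H₂O in the escaping gas = (n_H₂O/√M_H₂O) / Σ(n_i/√M_i)
= (3.53/√18.02) / (3.53/√18.02 + 0.837/√70.90) = 0.8316/(0.8316 + 0.09940) = 0.893.

0.893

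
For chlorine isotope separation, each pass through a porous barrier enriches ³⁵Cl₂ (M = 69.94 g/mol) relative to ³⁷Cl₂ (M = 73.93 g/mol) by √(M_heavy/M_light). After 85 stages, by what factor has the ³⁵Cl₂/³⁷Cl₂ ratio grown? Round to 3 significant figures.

10.6

Overall factor = α^85 with α = √(73.93/69.94), i.e. (73.93/69.94)^(85/2).
= 1.05705^(85/2) = 10.6.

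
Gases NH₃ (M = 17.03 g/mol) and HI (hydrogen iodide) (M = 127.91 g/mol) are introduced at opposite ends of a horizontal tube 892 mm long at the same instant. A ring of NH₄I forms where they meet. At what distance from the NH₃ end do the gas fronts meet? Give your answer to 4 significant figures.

653.5 mm

In equal time, each gas travels a distance ∝ its rate ∝ 1/√M, so d_NH₃/d_HI = √(M_HI/M_NH₃) = √(127.91/17.03) = 2.741.
With d_NH₃ + d_HI = 892 mm, d_HI = 892/(1 + 2.741) = 238.5 mm.
d_NH₃ = 892 − 238.5 = 653.5 mm.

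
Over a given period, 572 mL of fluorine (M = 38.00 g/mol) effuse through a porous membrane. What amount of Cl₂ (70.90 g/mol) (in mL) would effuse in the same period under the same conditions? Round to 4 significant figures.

418.8 mL

Since effusion rate ∝ 1/√M, rate_Cl₂/rate_F₂ = √(M_F₂/M_Cl₂) = √(38.00/70.90) = √0.5360 = 0.7321.
So the volume for Cl₂ is 572 × 0.7321 = 418.8 mL.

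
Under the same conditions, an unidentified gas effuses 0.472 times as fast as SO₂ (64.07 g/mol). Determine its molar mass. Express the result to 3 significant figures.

By Graham's law, rate_X/rate_SO₂ = √(M_SO₂/M_X).
0.472 = √(64.07/M_X)
M_X = 64.07 / 0.472² = 64.07 / 0.2228 = 288 g/mol

288 g/mol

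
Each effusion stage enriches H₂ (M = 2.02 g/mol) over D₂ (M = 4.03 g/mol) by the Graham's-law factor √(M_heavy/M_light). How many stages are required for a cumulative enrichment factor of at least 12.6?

8

Per stage α = (4.03/2.02)^(1/2) = 1.99505^0.5, giving ln α = 0.3453.
Need α^N ≥ 12.6 ⇒ N ≥ ln(12.6) / ln α = 2.534 / 0.3453 = 7.34.
Rounding up, N = 8 stages.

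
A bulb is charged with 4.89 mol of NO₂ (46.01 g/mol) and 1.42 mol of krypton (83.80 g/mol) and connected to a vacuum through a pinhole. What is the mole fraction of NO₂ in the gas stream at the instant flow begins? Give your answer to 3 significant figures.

0.823

Each component's effusion rate ∝ (its partial pressure)·(1/√M) ∝ n_i/√M_i.
x_NO₂(eff) = (n_NO₂/√M_NO₂) / (n_NO₂/√M_NO₂ + n_Kr/√M_Kr)
= (4.89/√46.01) / (4.89/√46.01 + 1.42/√83.80) = 0.7209/(0.7209 + 0.1551) = 0.823.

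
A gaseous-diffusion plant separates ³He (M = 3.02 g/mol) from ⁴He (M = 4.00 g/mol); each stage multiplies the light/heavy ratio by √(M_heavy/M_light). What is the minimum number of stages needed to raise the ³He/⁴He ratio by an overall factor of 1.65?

Per stage α = (4.00/3.02)^(1/2) = 1.32450^0.5, giving ln α = 0.1405.
Need α^N ≥ 1.65 ⇒ N ≥ ln(1.65) / ln α = 0.5008 / 0.1405 = 3.56.
Minimum whole number of stages: N = 4.

4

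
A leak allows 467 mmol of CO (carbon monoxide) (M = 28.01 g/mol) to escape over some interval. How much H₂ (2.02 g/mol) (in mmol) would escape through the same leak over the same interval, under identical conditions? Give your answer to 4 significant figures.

1739 mmol

From Graham's law, rate_H₂/rate_CO = √(M_CO/M_H₂) = √(28.01/2.02) = √13.87 = 3.724.
So the amount for H₂ is 467 × 3.724 = 1739 mmol.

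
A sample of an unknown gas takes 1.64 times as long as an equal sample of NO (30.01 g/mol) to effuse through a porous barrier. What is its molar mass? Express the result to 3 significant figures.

Since effusion rate ∝ 1/√M, t_X/t_NO = √(M_X/M_NO).
1.64 = √(M_X/30.01)
M_X = 30.01 × 1.64² = 30.01 × 2.690 = 80.7 g/mol

80.7 g/mol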